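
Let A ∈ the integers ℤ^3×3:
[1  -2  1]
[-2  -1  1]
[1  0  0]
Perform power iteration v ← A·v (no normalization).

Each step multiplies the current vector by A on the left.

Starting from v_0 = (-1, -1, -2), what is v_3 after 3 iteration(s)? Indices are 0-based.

v_0 = (-1, -1, -2).
v_1 = A·v_0 = (-1, 1, -1).
v_2 = A·v_1 = (-4, 0, -1).
v_3 = A·v_2 = (-5, 7, -4).

v_3 = (-5, 7, -4)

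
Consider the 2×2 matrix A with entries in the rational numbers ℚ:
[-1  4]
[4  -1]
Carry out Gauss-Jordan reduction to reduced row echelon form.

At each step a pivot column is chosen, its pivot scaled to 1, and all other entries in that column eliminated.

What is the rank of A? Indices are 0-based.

pivot(0,0)=-1: scale R0 → (1, -4)
  clear (1,0): R1 −= (4)R0 → (0, 15)
pivot(1,1)=15: scale R1 → (0, 1)
  clear (0,1): R0 −= (-4)R1 → (1, 0)

rank = 2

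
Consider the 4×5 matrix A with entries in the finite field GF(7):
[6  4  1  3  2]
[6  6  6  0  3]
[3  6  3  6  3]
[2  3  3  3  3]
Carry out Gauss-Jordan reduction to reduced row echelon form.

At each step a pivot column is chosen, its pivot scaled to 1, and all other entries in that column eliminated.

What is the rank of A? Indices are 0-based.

step 1: normalize row 0 (÷6) = (1, 3, 6, 4, 5)
  row 1: subtract 6×row0 = (0, 2, 5, 4, 1)
  row 2: subtract 3×row0 = (0, 4, 6, 1, 2)
  row 3: subtract 2×row0 = (0, 4, 5, 2, 0)
step 2: normalize row 1 (÷2) = (0, 1, 6, 2, 4)
  row 0: subtract 3×row1 = (1, 0, 2, 5, 0)
  row 2: subtract 4×row1 = (0, 0, 3, 0, 0)
  row 3: subtract 4×row1 = (0, 0, 2, 1, 5)
step 3: normalize row 2 (÷3) = (0, 0, 1, 0, 0)
  row 0: subtract 2×row2 = (1, 0, 0, 5, 0)
  row 1: subtract 6×row2 = (0, 1, 0, 2, 4)
  row 3: subtract 2×row2 = (0, 0, 0, 1, 5)
step 4: normalize row 3 (÷1) = (0, 0, 0, 1, 5)
  row 0: subtract 5×row3 = (1, 0, 0, 0, 3)
  row 1: subtract 2×row3 = (0, 1, 0, 0, 1)

rank = 4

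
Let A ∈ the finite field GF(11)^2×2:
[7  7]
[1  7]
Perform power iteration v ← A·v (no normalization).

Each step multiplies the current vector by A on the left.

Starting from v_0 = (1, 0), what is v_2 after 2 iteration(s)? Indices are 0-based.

v_2 = (1, 3)

v_0 = (1, 0).
v_1 = A·v_0 = (7, 1).
v_2 = A·v_1 = (1, 3).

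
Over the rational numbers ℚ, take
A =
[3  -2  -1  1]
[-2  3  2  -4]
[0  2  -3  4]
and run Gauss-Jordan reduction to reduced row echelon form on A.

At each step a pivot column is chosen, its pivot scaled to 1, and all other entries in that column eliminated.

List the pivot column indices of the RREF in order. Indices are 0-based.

step 1: normalize row 0 (÷3) = (1, -2/3, -1/3, 1/3)
  row 1: subtract -2×row0 = (0, 5/3, 4/3, -10/3)
step 2: normalize row 1 (÷5/3) = (0, 1, 4/5, -2)
  row 0: subtract -2/3×row1 = (1, 0, 1/5, -1)
  row 2: subtract 2×row1 = (0, 0, -23/5, 8)
step 3: normalize row 2 (÷-23/5) = (0, 0, 1, -40/23)
  row 0: subtract 1/5×row2 = (1, 0, 0, -15/23)
  row 1: subtract 4/5×row2 = (0, 1, 0, -14/23)

pivot columns: 0, 1, 2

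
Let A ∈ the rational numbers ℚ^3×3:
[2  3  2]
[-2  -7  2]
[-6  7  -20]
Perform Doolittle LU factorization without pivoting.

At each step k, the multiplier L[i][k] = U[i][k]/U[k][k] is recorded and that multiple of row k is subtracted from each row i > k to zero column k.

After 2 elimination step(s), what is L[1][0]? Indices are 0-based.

Step 1: pivot at (0,0) is 2.
  row1 ← row1 − (-1)·row0  ⇒  L[1][0]=-1, U row1=(0, -4, 4)
  row2 ← row2 − (-3)·row0  ⇒  L[2][0]=-3, U row2=(0, 16, -14)
Step 2: pivot at (1,1) is -4.
  row2 ← row2 − (-4)·row1  ⇒  L[2][1]=-4, U row2=(0, 0, 2)

L[1][0] = -1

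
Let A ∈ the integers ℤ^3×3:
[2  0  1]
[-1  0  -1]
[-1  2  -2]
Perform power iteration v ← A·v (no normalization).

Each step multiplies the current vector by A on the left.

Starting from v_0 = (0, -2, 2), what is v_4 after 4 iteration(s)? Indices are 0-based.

v_4 = (0, 2, -6)

v_0 = (0, -2, 2).
v_1 = A·v_0 = (2, -2, -8).
v_2 = A·v_1 = (-4, 6, 10).
v_3 = A·v_2 = (2, -6, -4).
v_4 = A·v_3 = (0, 2, -6).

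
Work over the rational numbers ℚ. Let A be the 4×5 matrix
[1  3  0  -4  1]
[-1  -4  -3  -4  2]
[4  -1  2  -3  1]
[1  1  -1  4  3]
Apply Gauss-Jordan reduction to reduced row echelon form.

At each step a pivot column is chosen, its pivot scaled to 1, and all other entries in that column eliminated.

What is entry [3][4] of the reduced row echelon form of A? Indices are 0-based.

step 1: normalize row 0 (÷1) = (1, 3, 0, -4, 1)
  row 1: subtract -1×row0 = (0, -1, -3, -8, 3)
  row 2: subtract 4×row0 = (0, -13, 2, 13, -3)
  row 3: subtract 1×row0 = (0, -2, -1, 8, 2)
step 2: normalize row 1 (÷-1) = (0, 1, 3, 8, -3)
  row 0: subtract 3×row1 = (1, 0, -9, -28, 10)
  row 2: subtract -13×row1 = (0, 0, 41, 117, -42)
  row 3: subtract -2×row1 = (0, 0, 5, 24, -4)
step 3: normalize row 2 (÷41) = (0, 0, 1, 117/41, -42/41)
  row 0: subtract -9×row2 = (1, 0, 0, -95/41, 32/41)
  row 1: subtract 3×row2 = (0, 1, 0, -23/41, 3/41)
  row 3: subtract 5×row2 = (0, 0, 0, 399/41, 46/41)
step 4: normalize row 3 (÷399/41) = (0, 0, 0, 1, 46/399)
  row 0: subtract -95/41×row3 = (1, 0, 0, 0, 22/21)
  row 1: subtract -23/41×row3 = (0, 1, 0, 0, 55/399)
  row 2: subtract 117/41×row3 = (0, 0, 1, 0, -180/133)

M[3][4] = 46/399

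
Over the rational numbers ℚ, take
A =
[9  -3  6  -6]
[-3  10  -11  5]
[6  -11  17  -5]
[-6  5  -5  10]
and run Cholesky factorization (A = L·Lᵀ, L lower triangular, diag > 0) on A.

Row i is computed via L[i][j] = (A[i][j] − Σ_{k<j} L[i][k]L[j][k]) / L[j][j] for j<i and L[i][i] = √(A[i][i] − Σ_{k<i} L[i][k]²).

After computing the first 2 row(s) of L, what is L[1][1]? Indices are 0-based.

Step 1: L[0][0] = √(9) = 3.
  L[1][0] = (-3) / L[0][0] = -1.
Step 2: L[1][1] = √(9) = 3.

L[1][1] = 3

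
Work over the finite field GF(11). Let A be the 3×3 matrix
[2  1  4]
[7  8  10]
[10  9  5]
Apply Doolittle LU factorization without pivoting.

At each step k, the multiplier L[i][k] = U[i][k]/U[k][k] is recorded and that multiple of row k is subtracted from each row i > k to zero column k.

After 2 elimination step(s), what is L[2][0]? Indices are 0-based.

Step 1: pivot at (0,0) is 2.
  row1 ← row1 − (9)·row0  ⇒  L[1][0]=9, U row1=(0, 10, 7)
  row2 ← row2 − (5)·row0  ⇒  L[2][0]=5, U row2=(0, 4, 7)
Step 2: pivot at (1,1) is 10.
  row2 ← row2 − (7)·row1  ⇒  L[2][1]=7, U row2=(0, 0, 2)

L[2][0] = 5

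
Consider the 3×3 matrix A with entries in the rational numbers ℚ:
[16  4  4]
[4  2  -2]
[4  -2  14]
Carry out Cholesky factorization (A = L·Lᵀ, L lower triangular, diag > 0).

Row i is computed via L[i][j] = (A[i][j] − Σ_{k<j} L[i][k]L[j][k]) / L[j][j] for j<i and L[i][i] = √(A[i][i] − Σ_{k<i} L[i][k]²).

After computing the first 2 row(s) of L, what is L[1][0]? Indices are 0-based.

Step 1: L[0][0] = √(16) = 4.
  L[1][0] = (4) / L[0][0] = 1.
Step 2: L[1][1] = √(1) = 1.

L[1][0] = 1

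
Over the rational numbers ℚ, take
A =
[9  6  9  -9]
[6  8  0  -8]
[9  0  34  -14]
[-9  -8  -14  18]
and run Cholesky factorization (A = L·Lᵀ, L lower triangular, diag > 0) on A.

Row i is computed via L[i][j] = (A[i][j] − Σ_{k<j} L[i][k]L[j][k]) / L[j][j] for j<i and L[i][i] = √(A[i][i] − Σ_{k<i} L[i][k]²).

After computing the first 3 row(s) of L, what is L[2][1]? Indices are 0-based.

L[2][1] = -3

Step 1: L[0][0] = √(9) = 3.
  L[1][0] = (6) / L[0][0] = 2.
Step 2: L[1][1] = √(4) = 2.
  L[2][0] = (9) / L[0][0] = 3.
  L[2][1] = (-6) / L[1][1] = -3.
Step 3: L[2][2] = √(16) = 4.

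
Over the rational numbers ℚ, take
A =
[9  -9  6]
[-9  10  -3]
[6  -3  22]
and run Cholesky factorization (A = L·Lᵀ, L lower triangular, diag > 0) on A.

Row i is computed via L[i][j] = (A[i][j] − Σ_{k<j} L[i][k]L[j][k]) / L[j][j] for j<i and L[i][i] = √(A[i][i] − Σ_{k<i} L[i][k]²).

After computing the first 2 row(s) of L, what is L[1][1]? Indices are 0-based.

L[1][1] = 1

Step 1: L[0][0] = √(9) = 3.
  L[1][0] = (-9) / L[0][0] = -3.
Step 2: L[1][1] = √(1) = 1.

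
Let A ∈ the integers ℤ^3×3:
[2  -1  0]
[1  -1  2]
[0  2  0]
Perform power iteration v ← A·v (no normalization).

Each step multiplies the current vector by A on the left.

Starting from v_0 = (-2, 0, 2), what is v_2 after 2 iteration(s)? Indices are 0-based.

v_2 = (-10, -6, 4)

v_0 = (-2, 0, 2).
v_1 = A·v_0 = (-4, 2, 0).
v_2 = A·v_1 = (-10, -6, 4).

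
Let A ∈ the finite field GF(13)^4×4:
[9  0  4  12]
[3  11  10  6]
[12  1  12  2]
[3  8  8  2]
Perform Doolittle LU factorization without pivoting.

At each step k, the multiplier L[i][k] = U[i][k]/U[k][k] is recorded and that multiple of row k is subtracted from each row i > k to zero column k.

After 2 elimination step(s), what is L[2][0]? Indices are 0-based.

L[2][0] = 10

Step 1: pivot at (0,0) is 9.
  row1 ← row1 − (9)·row0  ⇒  L[1][0]=9, U row1=(0, 11, 0, 2)
  row2 ← row2 − (10)·row0  ⇒  L[2][0]=10, U row2=(0, 1, 11, 12)
  row3 ← row3 − (9)·row0  ⇒  L[3][0]=9, U row3=(0, 8, 11, 11)
Step 2: pivot at (1,1) is 11.
  row2 ← row2 − (6)·row1  ⇒  L[2][1]=6, U row2=(0, 0, 11, 0)
  row3 ← row3 − (9)·row1  ⇒  L[3][1]=9, U row3=(0, 0, 11, 6)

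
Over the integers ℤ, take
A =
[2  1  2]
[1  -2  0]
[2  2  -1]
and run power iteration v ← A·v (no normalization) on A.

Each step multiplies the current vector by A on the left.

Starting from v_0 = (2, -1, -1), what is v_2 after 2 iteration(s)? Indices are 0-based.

v_2 = (12, -7, 7)

v_0 = (2, -1, -1).
v_1 = A·v_0 = (1, 4, 3).
v_2 = A·v_1 = (12, -7, 7).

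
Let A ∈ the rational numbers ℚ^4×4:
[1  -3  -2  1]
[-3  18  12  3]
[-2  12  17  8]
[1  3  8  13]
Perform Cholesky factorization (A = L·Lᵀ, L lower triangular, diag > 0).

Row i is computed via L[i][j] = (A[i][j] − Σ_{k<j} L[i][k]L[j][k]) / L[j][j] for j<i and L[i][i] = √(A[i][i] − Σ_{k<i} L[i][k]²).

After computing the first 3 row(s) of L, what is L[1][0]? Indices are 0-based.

Step 1: L[0][0] = √(1) = 1.
  L[1][0] = (-3) / L[0][0] = -3.
Step 2: L[1][1] = √(9) = 3.
  L[2][0] = (-2) / L[0][0] = -2.
  L[2][1] = (6) / L[1][1] = 2.
Step 3: L[2][2] = √(9) = 3.

L[1][0] = -3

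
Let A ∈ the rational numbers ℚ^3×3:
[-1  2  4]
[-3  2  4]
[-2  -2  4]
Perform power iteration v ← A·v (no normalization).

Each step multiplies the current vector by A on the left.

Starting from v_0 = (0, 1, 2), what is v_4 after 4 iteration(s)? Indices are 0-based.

v_0 = (0, 1, 2).
v_1 = A·v_0 = (10, 10, 6).
v_2 = A·v_1 = (34, 14, -16).
v_3 = A·v_2 = (-70, -138, -160).
v_4 = A·v_3 = (-846, -706, -224).

v_4 = (-846, -706, -224)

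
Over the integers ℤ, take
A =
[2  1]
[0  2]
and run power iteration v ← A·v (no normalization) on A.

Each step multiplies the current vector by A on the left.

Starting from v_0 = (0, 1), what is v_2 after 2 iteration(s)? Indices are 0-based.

v_2 = (4, 4)

v_0 = (0, 1).
v_1 = A·v_0 = (1, 2).
v_2 = A·v_1 = (4, 4).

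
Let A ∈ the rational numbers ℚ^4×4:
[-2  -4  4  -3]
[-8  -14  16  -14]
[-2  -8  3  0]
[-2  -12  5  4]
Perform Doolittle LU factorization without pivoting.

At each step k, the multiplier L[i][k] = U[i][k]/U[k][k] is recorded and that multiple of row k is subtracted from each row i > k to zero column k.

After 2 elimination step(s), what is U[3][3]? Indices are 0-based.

U[3][3] = -1

Step 1: pivot at (0,0) is -2.
  row1 ← row1 − (4)·row0  ⇒  L[1][0]=4, U row1=(0, 2, 0, -2)
  row2 ← row2 − (1)·row0  ⇒  L[2][0]=1, U row2=(0, -4, -1, 3)
  row3 ← row3 − (1)·row0  ⇒  L[3][0]=1, U row3=(0, -8, 1, 7)
Step 2: pivot at (1,1) is 2.
  row2 ← row2 − (-2)·row1  ⇒  L[2][1]=-2, U row2=(0, 0, -1, -1)
  row3 ← row3 − (-4)·row1  ⇒  L[3][1]=-4, U row3=(0, 0, 1, -1)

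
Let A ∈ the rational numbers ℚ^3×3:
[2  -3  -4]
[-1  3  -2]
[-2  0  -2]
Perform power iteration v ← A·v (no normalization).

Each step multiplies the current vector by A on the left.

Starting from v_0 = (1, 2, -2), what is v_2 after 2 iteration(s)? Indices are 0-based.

v_0 = (1, 2, -2).
v_1 = A·v_0 = (4, 9, 2).
v_2 = A·v_1 = (-27, 19, -12).

v_2 = (-27, 19, -12)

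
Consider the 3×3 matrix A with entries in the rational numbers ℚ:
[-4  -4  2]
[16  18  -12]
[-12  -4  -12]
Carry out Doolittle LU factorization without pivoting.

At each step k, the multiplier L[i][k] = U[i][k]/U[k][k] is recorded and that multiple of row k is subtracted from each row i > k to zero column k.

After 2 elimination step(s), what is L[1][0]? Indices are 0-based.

L[1][0] = -4

[col 0] pivot -4
  R1 -= -4*R0 → (0, 2, -4)  (L[1][0] := -4)
  R2 -= 3*R0 → (0, 8, -18)  (L[2][0] := 3)
[col 1] pivot 2
  R2 -= 4*R1 → (0, 0, -2)  (L[2][1] := 4)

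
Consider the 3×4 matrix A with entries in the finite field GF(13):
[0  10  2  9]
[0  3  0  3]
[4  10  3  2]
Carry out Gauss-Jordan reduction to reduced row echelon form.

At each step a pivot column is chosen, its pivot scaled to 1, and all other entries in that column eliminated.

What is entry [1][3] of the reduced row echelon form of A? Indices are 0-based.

pivot(0,0): swap R0↔R2
pivot(0,0)=4: scale R0 → (1, 9, 4, 7)
pivot(1,1)=3: scale R1 → (0, 1, 0, 1)
  clear (0,1): R0 −= (9)R1 → (1, 0, 4, 11)
  clear (2,1): R2 −= (10)R1 → (0, 0, 2, 12)
pivot(2,2)=2: scale R2 → (0, 0, 1, 6)
  clear (0,2): R0 −= (4)R2 → (1, 0, 0, 0)

M[1][3] = 1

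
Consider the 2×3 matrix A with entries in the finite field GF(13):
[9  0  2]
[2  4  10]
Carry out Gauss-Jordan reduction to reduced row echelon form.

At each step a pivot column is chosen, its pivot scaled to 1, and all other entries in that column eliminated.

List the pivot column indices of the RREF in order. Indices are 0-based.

pivot columns: 0, 1

[1] R0 /= 9  ⇒  (1, 0, 6)
     R1 -= 2·R0  ⇒  (0, 4, 11)
[2] R1 /= 4  ⇒  (0, 1, 6)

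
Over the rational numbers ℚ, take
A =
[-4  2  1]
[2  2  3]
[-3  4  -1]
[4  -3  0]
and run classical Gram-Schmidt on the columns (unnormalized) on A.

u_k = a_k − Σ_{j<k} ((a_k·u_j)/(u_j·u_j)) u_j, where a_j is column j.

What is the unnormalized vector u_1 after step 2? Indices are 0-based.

u_1 = (-22/45, 146/45, 32/15, -23/45)

Step 1: u_0 = a_0 = (-4, 2, -3, 4).
Step 2: u_1 = a_1 − (-28/45)·u_0 = (-22/45, 146/45, 32/15, -23/45).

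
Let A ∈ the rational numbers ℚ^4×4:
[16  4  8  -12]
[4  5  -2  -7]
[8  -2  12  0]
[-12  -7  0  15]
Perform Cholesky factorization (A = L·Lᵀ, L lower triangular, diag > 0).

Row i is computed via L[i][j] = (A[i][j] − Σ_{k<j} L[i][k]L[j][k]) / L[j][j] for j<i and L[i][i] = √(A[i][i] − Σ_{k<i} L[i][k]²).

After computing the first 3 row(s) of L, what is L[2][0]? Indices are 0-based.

L[2][0] = 2

Step 1: L[0][0] = √(16) = 4.
  L[1][0] = (4) / L[0][0] = 1.
Step 2: L[1][1] = √(4) = 2.
  L[2][0] = (8) / L[0][0] = 2.
  L[2][1] = (-4) / L[1][1] = -2.
Step 3: L[2][2] = √(4) = 2.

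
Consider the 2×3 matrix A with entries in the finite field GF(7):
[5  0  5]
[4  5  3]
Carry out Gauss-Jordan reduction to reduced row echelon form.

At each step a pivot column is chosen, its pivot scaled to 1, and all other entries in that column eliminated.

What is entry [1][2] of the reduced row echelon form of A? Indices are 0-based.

M[1][2] = 4

[1] R0 /= 5  ⇒  (1, 0, 1)
     R1 -= 4·R0  ⇒  (0, 5, 6)
[2] R1 /= 5  ⇒  (0, 1, 4)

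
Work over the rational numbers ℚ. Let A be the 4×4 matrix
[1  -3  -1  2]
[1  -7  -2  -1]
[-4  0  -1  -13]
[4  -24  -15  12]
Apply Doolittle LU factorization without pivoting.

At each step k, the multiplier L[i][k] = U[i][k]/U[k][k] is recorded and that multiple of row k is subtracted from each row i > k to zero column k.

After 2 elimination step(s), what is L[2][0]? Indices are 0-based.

[col 0] pivot 1
  R1 -= 1*R0 → (0, -4, -1, -3)  (L[1][0] := 1)
  R2 -= -4*R0 → (0, -12, -5, -5)  (L[2][0] := -4)
  R3 -= 4*R0 → (0, -12, -11, 4)  (L[3][0] := 4)
[col 1] pivot -4
  R2 -= 3*R1 → (0, 0, -2, 4)  (L[2][1] := 3)
  R3 -= 3*R1 → (0, 0, -8, 13)  (L[3][1] := 3)

L[2][0] = -4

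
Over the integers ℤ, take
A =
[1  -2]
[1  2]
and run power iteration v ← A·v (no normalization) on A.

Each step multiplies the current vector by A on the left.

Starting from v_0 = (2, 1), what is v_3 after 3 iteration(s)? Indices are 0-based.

v_0 = (2, 1).
v_1 = A·v_0 = (0, 4).
v_2 = A·v_1 = (-8, 8).
v_3 = A·v_2 = (-24, 8).

v_3 = (-24, 8)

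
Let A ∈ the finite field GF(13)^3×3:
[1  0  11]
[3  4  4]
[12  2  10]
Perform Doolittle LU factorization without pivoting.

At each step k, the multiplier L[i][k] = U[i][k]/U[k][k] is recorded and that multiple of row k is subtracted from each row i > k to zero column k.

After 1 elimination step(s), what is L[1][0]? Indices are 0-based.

Step 1: pivot at (0,0) is 1.
  row1 ← row1 − (3)·row0  ⇒  L[1][0]=3, U row1=(0, 4, 10)
  row2 ← row2 − (12)·row0  ⇒  L[2][0]=12, U row2=(0, 2, 8)

L[1][0] = 3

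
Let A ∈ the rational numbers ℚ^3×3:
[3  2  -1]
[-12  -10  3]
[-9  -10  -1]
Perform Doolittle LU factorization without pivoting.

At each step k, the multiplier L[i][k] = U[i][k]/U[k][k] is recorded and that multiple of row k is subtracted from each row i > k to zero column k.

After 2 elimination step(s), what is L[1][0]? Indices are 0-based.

k=0: U[0][0]=3
  eliminate (1,0): mult=-4, new row 1: (0, -2, -1); set L[1][0]=-4
  eliminate (2,0): mult=-3, new row 2: (0, -4, -4); set L[2][0]=-3
k=1: U[1][1]=-2
  eliminate (2,1): mult=2, new row 2: (0, 0, -2); set L[2][1]=2

L[1][0] = -4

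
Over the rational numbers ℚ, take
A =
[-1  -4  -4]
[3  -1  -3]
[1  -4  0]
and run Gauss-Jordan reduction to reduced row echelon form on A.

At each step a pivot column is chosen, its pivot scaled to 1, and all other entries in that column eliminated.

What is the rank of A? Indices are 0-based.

rank = 3

step 1: normalize row 0 (÷-1) = (1, 4, 4)
  row 1: subtract 3×row0 = (0, -13, -15)
  row 2: subtract 1×row0 = (0, -8, -4)
step 2: normalize row 1 (÷-13) = (0, 1, 15/13)
  row 0: subtract 4×row1 = (1, 0, -8/13)
  row 2: subtract -8×row1 = (0, 0, 68/13)
step 3: normalize row 2 (÷68/13) = (0, 0, 1)
  row 0: subtract -8/13×row2 = (1, 0, 0)
  row 1: subtract 15/13×row2 = (0, 1, 0)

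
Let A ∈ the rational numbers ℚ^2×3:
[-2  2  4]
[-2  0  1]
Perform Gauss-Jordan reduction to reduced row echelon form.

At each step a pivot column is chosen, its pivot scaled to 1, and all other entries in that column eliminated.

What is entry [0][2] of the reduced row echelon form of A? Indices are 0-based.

M[0][2] = -1/2

[1] R0 /= -2  ⇒  (1, -1, -2)
     R1 -= -2·R0  ⇒  (0, -2, -3)
[2] R1 /= -2  ⇒  (0, 1, 3/2)
     R0 -= -1·R1  ⇒  (1, 0, -1/2)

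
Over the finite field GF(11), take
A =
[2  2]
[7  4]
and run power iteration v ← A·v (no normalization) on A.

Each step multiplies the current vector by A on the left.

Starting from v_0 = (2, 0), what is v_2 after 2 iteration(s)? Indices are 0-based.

v_0 = (2, 0).
v_1 = A·v_0 = (4, 3).
v_2 = A·v_1 = (3, 7).

v_2 = (3, 7)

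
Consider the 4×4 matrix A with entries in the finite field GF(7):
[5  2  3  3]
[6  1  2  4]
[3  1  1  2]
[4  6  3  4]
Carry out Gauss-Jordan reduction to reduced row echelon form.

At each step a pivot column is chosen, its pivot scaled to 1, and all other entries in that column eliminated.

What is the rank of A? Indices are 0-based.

rank = 3

pivot(0,0)=5: scale R0 → (1, 6, 2, 2)
  clear (1,0): R1 −= (6)R0 → (0, 0, 4, 6)
  clear (2,0): R2 −= (3)R0 → (0, 4, 2, 3)
  clear (3,0): R3 −= (4)R0 → (0, 3, 2, 3)
pivot(1,1): swap R1↔R2
pivot(1,1)=4: scale R1 → (0, 1, 4, 6)
  clear (0,1): R0 −= (6)R1 → (1, 0, 6, 1)
  clear (3,1): R3 −= (3)R1 → (0, 0, 4, 6)
pivot(2,2)=4: scale R2 → (0, 0, 1, 5)
  clear (0,2): R0 −= (6)R2 → (1, 0, 0, 6)
  clear (1,2): R1 −= (4)R2 → (0, 1, 0, 0)
  clear (3,2): R3 −= (4)R2 → (0, 0, 0, 0)
col 3: no nonzero at/below row 3; advance.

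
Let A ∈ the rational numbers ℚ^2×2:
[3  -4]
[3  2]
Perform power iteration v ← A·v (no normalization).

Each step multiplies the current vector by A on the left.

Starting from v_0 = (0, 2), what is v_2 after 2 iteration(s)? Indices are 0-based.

v_2 = (-40, -16)

v_0 = (0, 2).
v_1 = A·v_0 = (-8, 4).
v_2 = A·v_1 = (-40, -16).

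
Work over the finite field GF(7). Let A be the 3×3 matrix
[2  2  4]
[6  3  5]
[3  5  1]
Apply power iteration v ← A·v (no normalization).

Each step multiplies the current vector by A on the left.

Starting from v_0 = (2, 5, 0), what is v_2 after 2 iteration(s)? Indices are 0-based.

v_0 = (2, 5, 0).
v_1 = A·v_0 = (0, 6, 3).
v_2 = A·v_1 = (3, 5, 5).

v_2 = (3, 5, 5)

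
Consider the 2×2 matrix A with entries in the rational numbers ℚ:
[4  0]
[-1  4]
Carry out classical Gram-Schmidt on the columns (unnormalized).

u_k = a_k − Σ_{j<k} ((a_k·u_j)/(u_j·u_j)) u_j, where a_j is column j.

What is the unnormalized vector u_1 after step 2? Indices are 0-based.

u_1 = (16/17, 64/17)

Step 1: u_0 = a_0 = (4, -1).
Step 2: u_1 = a_1 − (-4/17)·u_0 = (16/17, 64/17).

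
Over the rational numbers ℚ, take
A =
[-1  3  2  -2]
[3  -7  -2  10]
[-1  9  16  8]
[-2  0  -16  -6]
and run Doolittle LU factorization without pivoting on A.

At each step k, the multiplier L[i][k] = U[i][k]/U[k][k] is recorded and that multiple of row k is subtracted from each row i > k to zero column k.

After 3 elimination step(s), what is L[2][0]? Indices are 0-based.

L[2][0] = 1

k=0: U[0][0]=-1
  eliminate (1,0): mult=-3, new row 1: (0, 2, 4, 4); set L[1][0]=-3
  eliminate (2,0): mult=1, new row 2: (0, 6, 14, 10); set L[2][0]=1
  eliminate (3,0): mult=2, new row 3: (0, -6, -20, -2); set L[3][0]=2
k=1: U[1][1]=2
  eliminate (2,1): mult=3, new row 2: (0, 0, 2, -2); set L[2][1]=3
  eliminate (3,1): mult=-3, new row 3: (0, 0, -8, 10); set L[3][1]=-3
k=2: U[2][2]=2
  eliminate (3,2): mult=-4, new row 3: (0, 0, 0, 2); set L[3][2]=-4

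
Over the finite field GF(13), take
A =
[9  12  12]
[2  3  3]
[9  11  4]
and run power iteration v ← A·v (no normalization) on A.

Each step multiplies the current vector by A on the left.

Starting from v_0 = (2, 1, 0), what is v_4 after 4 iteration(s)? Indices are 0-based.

v_4 = (12, 8, 5)

v_0 = (2, 1, 0).
v_1 = A·v_0 = (4, 7, 3).
v_2 = A·v_1 = (0, 12, 8).
v_3 = A·v_2 = (6, 8, 8).
v_4 = A·v_3 = (12, 8, 5).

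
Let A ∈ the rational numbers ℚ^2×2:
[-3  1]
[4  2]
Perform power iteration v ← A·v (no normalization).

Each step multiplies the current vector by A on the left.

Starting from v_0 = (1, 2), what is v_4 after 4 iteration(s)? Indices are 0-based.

v_0 = (1, 2).
v_1 = A·v_0 = (-1, 8).
v_2 = A·v_1 = (11, 12).
v_3 = A·v_2 = (-21, 68).
v_4 = A·v_3 = (131, 52).

v_4 = (131, 52)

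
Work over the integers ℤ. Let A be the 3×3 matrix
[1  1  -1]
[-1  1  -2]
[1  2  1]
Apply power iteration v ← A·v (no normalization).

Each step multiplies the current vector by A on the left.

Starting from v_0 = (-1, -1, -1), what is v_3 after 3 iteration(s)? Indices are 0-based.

v_3 = (17, 8, 26)

v_0 = (-1, -1, -1).
v_1 = A·v_0 = (-1, 2, -4).
v_2 = A·v_1 = (5, 11, -1).
v_3 = A·v_2 = (17, 8, 26).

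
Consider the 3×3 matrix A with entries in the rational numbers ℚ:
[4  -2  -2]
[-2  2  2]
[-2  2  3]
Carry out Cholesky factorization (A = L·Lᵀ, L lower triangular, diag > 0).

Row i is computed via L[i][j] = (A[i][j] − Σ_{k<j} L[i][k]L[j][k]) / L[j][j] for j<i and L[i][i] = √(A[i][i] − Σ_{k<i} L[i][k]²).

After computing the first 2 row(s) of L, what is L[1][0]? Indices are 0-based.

L[1][0] = -1

Step 1: L[0][0] = √(4) = 2.
  L[1][0] = (-2) / L[0][0] = -1.
Step 2: L[1][1] = √(1) = 1.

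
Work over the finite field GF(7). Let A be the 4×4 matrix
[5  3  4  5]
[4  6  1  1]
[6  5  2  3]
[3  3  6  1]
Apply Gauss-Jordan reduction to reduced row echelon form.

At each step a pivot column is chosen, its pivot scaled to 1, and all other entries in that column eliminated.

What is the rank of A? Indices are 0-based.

pivot(0,0)=5: scale R0 → (1, 2, 5, 1)
  clear (1,0): R1 −= (4)R0 → (0, 5, 2, 4)
  clear (2,0): R2 −= (6)R0 → (0, 0, 0, 4)
  clear (3,0): R3 −= (3)R0 → (0, 4, 5, 5)
pivot(1,1)=5: scale R1 → (0, 1, 6, 5)
  clear (0,1): R0 −= (2)R1 → (1, 0, 0, 5)
  clear (3,1): R3 −= (4)R1 → (0, 0, 2, 6)
pivot(2,2): swap R2↔R3
pivot(2,2)=2: scale R2 → (0, 0, 1, 3)
  clear (1,2): R1 −= (6)R2 → (0, 1, 0, 1)
pivot(3,3)=4: scale R3 → (0, 0, 0, 1)
  clear (0,3): R0 −= (5)R3 → (1, 0, 0, 0)
  clear (1,3): R1 −= (1)R3 → (0, 1, 0, 0)
  clear (2,3): R2 −= (3)R3 → (0, 0, 1, 0)

rank = 4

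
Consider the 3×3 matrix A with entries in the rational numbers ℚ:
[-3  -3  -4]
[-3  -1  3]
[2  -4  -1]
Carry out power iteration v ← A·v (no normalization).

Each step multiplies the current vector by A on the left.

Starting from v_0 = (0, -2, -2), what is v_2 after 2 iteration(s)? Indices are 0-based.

v_2 = (-70, -8, 34)

v_0 = (0, -2, -2).
v_1 = A·v_0 = (14, -4, 10).
v_2 = A·v_1 = (-70, -8, 34).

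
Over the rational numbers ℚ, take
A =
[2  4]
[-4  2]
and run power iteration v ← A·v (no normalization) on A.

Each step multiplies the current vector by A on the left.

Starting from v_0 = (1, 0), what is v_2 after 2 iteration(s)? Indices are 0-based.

v_0 = (1, 0).
v_1 = A·v_0 = (2, -4).
v_2 = A·v_1 = (-12, -16).

v_2 = (-12, -16)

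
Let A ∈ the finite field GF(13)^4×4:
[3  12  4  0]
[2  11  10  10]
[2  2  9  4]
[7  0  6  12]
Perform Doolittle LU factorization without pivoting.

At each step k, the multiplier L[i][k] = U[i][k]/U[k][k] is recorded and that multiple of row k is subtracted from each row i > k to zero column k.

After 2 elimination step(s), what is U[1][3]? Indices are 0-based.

k=0: U[0][0]=3
  eliminate (1,0): mult=5, new row 1: (0, 3, 3, 10); set L[1][0]=5
  eliminate (2,0): mult=5, new row 2: (0, 7, 2, 4); set L[2][0]=5
  eliminate (3,0): mult=11, new row 3: (0, 11, 1, 12); set L[3][0]=11
k=1: U[1][1]=3
  eliminate (2,1): mult=11, new row 2: (0, 0, 8, 11); set L[2][1]=11
  eliminate (3,1): mult=8, new row 3: (0, 0, 3, 10); set L[3][1]=8

U[1][3] = 10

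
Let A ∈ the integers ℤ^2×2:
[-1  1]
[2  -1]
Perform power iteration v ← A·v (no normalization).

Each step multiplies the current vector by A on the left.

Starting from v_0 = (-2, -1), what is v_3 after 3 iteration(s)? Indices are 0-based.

v_3 = (9, -13)

v_0 = (-2, -1).
v_1 = A·v_0 = (1, -3).
v_2 = A·v_1 = (-4, 5).
v_3 = A·v_2 = (9, -13).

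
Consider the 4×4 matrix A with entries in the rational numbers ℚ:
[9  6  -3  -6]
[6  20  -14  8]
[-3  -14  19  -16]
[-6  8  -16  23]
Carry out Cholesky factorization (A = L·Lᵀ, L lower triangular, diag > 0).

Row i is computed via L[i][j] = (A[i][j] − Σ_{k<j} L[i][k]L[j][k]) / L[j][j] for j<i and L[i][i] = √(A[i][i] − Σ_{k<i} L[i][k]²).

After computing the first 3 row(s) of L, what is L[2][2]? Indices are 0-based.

Step 1: L[0][0] = √(9) = 3.
  L[1][0] = (6) / L[0][0] = 2.
Step 2: L[1][1] = √(16) = 4.
  L[2][0] = (-3) / L[0][0] = -1.
  L[2][1] = (-12) / L[1][1] = -3.
Step 3: L[2][2] = √(9) = 3.

L[2][2] = 3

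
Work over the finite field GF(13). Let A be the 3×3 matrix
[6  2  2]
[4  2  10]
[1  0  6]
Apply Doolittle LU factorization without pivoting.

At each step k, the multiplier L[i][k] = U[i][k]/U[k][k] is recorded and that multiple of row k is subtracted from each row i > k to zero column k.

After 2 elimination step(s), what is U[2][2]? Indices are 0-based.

Step 1: pivot at (0,0) is 6.
  row1 ← row1 − (5)·row0  ⇒  L[1][0]=5, U row1=(0, 5, 0)
  row2 ← row2 − (11)·row0  ⇒  L[2][0]=11, U row2=(0, 4, 10)
Step 2: pivot at (1,1) is 5.
  row2 ← row2 − (6)·row1  ⇒  L[2][1]=6, U row2=(0, 0, 10)

U[2][2] = 10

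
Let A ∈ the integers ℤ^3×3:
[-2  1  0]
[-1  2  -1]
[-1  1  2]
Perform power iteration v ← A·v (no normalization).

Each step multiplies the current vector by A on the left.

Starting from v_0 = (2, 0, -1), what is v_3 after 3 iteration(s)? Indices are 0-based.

v_0 = (2, 0, -1).
v_1 = A·v_0 = (-4, -1, -4).
v_2 = A·v_1 = (7, 6, -5).
v_3 = A·v_2 = (-8, 10, -11).

v_3 = (-8, 10, -11)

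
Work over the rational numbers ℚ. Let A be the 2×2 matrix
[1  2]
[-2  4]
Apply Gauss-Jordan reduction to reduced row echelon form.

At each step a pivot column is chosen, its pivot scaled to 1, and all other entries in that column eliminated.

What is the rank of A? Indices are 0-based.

rank = 2

[1] R0 /= 1  ⇒  (1, 2)
     R1 -= -2·R0  ⇒  (0, 8)
[2] R1 /= 8  ⇒  (0, 1)
     R0 -= 2·R1  ⇒  (1, 0)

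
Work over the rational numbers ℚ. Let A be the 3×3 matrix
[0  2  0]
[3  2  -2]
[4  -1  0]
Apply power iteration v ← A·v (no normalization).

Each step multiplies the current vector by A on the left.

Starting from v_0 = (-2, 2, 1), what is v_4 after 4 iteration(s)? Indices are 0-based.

v_0 = (-2, 2, 1).
v_1 = A·v_0 = (4, -4, -10).
v_2 = A·v_1 = (-8, 24, 20).
v_3 = A·v_2 = (48, -16, -56).
v_4 = A·v_3 = (-32, 224, 208).

v_4 = (-32, 224, 208)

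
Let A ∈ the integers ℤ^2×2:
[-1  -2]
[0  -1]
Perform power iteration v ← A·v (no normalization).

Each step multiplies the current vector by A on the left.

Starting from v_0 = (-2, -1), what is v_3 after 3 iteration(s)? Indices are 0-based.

v_3 = (8, 1)

v_0 = (-2, -1).
v_1 = A·v_0 = (4, 1).
v_2 = A·v_1 = (-6, -1).
v_3 = A·v_2 = (8, 1).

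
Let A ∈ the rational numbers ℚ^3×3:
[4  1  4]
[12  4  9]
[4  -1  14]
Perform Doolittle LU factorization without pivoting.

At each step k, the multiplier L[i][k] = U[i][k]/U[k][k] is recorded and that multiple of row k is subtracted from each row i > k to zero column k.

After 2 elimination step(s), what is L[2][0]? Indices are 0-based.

Step 1: pivot at (0,0) is 4.
  row1 ← row1 − (3)·row0  ⇒  L[1][0]=3, U row1=(0, 1, -3)
  row2 ← row2 − (1)·row0  ⇒  L[2][0]=1, U row2=(0, -2, 10)
Step 2: pivot at (1,1) is 1.
  row2 ← row2 − (-2)·row1  ⇒  L[2][1]=-2, U row2=(0, 0, 4)

L[2][0] = 1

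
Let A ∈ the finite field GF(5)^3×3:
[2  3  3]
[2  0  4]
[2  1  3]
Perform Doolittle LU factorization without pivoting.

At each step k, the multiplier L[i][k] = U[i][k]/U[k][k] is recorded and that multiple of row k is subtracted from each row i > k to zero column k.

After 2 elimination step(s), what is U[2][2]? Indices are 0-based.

Step 1: pivot at (0,0) is 2.
  row1 ← row1 − (1)·row0  ⇒  L[1][0]=1, U row1=(0, 2, 1)
  row2 ← row2 − (1)·row0  ⇒  L[2][0]=1, U row2=(0, 3, 0)
Step 2: pivot at (1,1) is 2.
  row2 ← row2 − (4)·row1  ⇒  L[2][1]=4, U row2=(0, 0, 1)

U[2][2] = 1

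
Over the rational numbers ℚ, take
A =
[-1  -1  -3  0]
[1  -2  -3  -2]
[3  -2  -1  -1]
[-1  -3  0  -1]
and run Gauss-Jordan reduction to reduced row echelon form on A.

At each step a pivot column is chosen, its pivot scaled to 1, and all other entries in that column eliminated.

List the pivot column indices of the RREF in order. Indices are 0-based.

step 1: normalize row 0 (÷-1) = (1, 1, 3, 0)
  row 1: subtract 1×row0 = (0, -3, -6, -2)
  row 2: subtract 3×row0 = (0, -5, -10, -1)
  row 3: subtract -1×row0 = (0, -2, 3, -1)
step 2: normalize row 1 (÷-3) = (0, 1, 2, 2/3)
  row 0: subtract 1×row1 = (1, 0, 1, -2/3)
  row 2: subtract -5×row1 = (0, 0, 0, 7/3)
  row 3: subtract -2×row1 = (0, 0, 7, 1/3)
step 3: exchange rows 2,3
step 3: normalize row 2 (÷7) = (0, 0, 1, 1/21)
  row 0: subtract 1×row2 = (1, 0, 0, -5/7)
  row 1: subtract 2×row2 = (0, 1, 0, 4/7)
step 4: normalize row 3 (÷7/3) = (0, 0, 0, 1)
  row 0: subtract -5/7×row3 = (1, 0, 0, 0)
  row 1: subtract 4/7×row3 = (0, 1, 0, 0)
  row 2: subtract 1/21×row3 = (0, 0, 1, 0)

pivot columns: 0, 1, 2, 3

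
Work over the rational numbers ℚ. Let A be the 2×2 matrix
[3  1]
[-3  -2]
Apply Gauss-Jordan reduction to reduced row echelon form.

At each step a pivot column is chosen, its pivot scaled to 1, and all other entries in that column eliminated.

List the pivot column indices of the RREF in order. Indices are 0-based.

[1] R0 /= 3  ⇒  (1, 1/3)
     R1 -= -3·R0  ⇒  (0, -1)
[2] R1 /= -1  ⇒  (0, 1)
     R0 -= 1/3·R1  ⇒  (1, 0)

pivot columns: 0, 1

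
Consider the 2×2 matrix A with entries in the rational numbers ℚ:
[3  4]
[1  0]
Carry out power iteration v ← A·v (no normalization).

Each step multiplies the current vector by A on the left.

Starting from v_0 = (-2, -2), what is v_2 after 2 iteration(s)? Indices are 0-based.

v_2 = (-50, -14)

v_0 = (-2, -2).
v_1 = A·v_0 = (-14, -2).
v_2 = A·v_1 = (-50, -14).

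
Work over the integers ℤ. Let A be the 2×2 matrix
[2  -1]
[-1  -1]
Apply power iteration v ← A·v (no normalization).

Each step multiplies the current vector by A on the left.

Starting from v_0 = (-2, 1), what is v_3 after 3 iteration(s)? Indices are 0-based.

v_0 = (-2, 1).
v_1 = A·v_0 = (-5, 1).
v_2 = A·v_1 = (-11, 4).
v_3 = A·v_2 = (-26, 7).

v_3 = (-26, 7)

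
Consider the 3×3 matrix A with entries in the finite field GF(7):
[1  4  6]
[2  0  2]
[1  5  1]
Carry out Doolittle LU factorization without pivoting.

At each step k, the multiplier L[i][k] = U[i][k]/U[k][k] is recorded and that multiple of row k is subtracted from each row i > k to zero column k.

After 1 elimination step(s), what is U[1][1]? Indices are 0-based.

U[1][1] = 6

k=0: U[0][0]=1
  eliminate (1,0): mult=2, new row 1: (0, 6, 4); set L[1][0]=2
  eliminate (2,0): mult=1, new row 2: (0, 1, 2); set L[2][0]=1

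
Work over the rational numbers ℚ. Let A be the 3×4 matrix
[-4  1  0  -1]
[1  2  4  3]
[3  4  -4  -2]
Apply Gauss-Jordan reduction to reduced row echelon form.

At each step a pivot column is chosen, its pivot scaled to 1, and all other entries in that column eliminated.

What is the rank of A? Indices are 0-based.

rank = 3

step 1: normalize row 0 (÷-4) = (1, -1/4, 0, 1/4)
  row 1: subtract 1×row0 = (0, 9/4, 4, 11/4)
  row 2: subtract 3×row0 = (0, 19/4, -4, -11/4)
step 2: normalize row 1 (÷9/4) = (0, 1, 16/9, 11/9)
  row 0: subtract -1/4×row1 = (1, 0, 4/9, 5/9)
  row 2: subtract 19/4×row1 = (0, 0, -112/9, -77/9)
step 3: normalize row 2 (÷-112/9) = (0, 0, 1, 11/16)
  row 0: subtract 4/9×row2 = (1, 0, 0, 1/4)
  row 1: subtract 16/9×row2 = (0, 1, 0, 0)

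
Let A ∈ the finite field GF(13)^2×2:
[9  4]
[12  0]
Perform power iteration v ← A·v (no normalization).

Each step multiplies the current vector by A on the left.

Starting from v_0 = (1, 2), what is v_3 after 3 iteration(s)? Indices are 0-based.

v_3 = (12, 7)

v_0 = (1, 2).
v_1 = A·v_0 = (4, 12).
v_2 = A·v_1 = (6, 9).
v_3 = A·v_2 = (12, 7).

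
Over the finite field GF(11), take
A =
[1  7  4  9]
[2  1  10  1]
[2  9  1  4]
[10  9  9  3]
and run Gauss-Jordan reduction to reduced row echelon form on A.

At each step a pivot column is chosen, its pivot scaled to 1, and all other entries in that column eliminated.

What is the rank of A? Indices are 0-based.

rank = 4

step 1: normalize row 0 (÷1) = (1, 7, 4, 9)
  row 1: subtract 2×row0 = (0, 9, 2, 5)
  row 2: subtract 2×row0 = (0, 6, 4, 8)
  row 3: subtract 10×row0 = (0, 5, 2, 1)
step 2: normalize row 1 (÷9) = (0, 1, 10, 3)
  row 0: subtract 7×row1 = (1, 0, 0, 10)
  row 2: subtract 6×row1 = (0, 0, 10, 1)
  row 3: subtract 5×row1 = (0, 0, 7, 8)
step 3: normalize row 2 (÷10) = (0, 0, 1, 10)
  row 1: subtract 10×row2 = (0, 1, 0, 2)
  row 3: subtract 7×row2 = (0, 0, 0, 4)
step 4: normalize row 3 (÷4) = (0, 0, 0, 1)
  row 0: subtract 10×row3 = (1, 0, 0, 0)
  row 1: subtract 2×row3 = (0, 1, 0, 0)
  row 2: subtract 10×row3 = (0, 0, 1, 0)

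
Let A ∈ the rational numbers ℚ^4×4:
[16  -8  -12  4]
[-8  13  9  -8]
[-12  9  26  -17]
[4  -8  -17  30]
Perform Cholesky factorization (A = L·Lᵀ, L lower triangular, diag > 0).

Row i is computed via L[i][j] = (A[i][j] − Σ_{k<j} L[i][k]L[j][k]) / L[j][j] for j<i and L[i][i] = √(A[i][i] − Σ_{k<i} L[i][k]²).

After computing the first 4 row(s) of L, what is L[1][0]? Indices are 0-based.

L[1][0] = -2

Step 1: L[0][0] = √(16) = 4.
  L[1][0] = (-8) / L[0][0] = -2.
Step 2: L[1][1] = √(9) = 3.
  L[2][0] = (-12) / L[0][0] = -3.
  L[2][1] = (3) / L[1][1] = 1.
Step 3: L[2][2] = √(16) = 4.
  L[3][0] = (4) / L[0][0] = 1.
  L[3][1] = (-6) / L[1][1] = -2.
  L[3][2] = (-12) / L[2][2] = -3.
Step 4: L[3][3] = √(16) = 4.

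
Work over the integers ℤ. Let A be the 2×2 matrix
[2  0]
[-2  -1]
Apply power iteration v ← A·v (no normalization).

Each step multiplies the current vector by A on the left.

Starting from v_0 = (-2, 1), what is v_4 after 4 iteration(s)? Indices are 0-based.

v_0 = (-2, 1).
v_1 = A·v_0 = (-4, 3).
v_2 = A·v_1 = (-8, 5).
v_3 = A·v_2 = (-16, 11).
v_4 = A·v_3 = (-32, 21).

v_4 = (-32, 21)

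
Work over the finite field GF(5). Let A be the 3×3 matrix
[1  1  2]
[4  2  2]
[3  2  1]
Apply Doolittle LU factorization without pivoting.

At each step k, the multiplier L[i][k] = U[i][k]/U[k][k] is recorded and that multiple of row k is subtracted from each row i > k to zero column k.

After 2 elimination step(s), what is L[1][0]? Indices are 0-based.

L[1][0] = 4

Step 1: pivot at (0,0) is 1.
  row1 ← row1 − (4)·row0  ⇒  L[1][0]=4, U row1=(0, 3, 4)
  row2 ← row2 − (3)·row0  ⇒  L[2][0]=3, U row2=(0, 4, 0)
Step 2: pivot at (1,1) is 3.
  row2 ← row2 − (3)·row1  ⇒  L[2][1]=3, U row2=(0, 0, 3)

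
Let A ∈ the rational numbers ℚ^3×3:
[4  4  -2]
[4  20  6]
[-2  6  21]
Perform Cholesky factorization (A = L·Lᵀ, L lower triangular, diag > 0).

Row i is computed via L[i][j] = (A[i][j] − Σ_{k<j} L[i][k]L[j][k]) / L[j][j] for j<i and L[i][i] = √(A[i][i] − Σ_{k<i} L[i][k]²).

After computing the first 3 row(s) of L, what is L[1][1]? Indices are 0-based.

Step 1: L[0][0] = √(4) = 2.
  L[1][0] = (4) / L[0][0] = 2.
Step 2: L[1][1] = √(16) = 4.
  L[2][0] = (-2) / L[0][0] = -1.
  L[2][1] = (8) / L[1][1] = 2.
Step 3: L[2][2] = √(16) = 4.

L[1][1] = 4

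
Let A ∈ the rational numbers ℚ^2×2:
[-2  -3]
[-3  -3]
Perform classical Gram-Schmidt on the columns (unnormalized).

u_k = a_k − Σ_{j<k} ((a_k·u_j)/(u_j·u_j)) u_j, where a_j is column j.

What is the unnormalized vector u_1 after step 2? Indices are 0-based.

u_1 = (-9/13, 6/13)

Step 1: u_0 = a_0 = (-2, -3).
Step 2: u_1 = a_1 − (15/13)·u_0 = (-9/13, 6/13).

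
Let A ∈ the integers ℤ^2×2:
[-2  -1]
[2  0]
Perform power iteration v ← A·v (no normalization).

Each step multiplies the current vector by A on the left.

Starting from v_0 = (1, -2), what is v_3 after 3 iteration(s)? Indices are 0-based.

v_3 = (4, -4)

v_0 = (1, -2).
v_1 = A·v_0 = (0, 2).
v_2 = A·v_1 = (-2, 0).
v_3 = A·v_2 = (4, -4).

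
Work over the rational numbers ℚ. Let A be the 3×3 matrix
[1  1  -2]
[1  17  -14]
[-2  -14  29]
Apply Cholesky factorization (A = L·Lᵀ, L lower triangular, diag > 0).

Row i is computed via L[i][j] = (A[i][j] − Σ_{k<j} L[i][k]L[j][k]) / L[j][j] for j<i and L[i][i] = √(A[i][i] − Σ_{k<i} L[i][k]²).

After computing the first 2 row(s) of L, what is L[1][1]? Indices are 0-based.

L[1][1] = 4

Step 1: L[0][0] = √(1) = 1.
  L[1][0] = (1) / L[0][0] = 1.
Step 2: L[1][1] = √(16) = 4.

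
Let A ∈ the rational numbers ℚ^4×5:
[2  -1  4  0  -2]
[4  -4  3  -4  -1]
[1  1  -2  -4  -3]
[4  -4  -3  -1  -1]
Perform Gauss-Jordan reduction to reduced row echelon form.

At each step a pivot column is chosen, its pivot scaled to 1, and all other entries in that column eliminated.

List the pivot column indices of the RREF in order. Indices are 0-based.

[1] R0 /= 2  ⇒  (1, -1/2, 2, 0, -1)
     R1 -= 4·R0  ⇒  (0, -2, -5, -4, 3)
     R2 -= 1·R0  ⇒  (0, 3/2, -4, -4, -2)
     R3 -= 4·R0  ⇒  (0, -2, -11, -1, 3)
[2] R1 /= -2  ⇒  (0, 1, 5/2, 2, -3/2)
     R0 -= -1/2·R1  ⇒  (1, 0, 13/4, 1, -7/4)
     R2 -= 3/2·R1  ⇒  (0, 0, -31/4, -7, 1/4)
     R3 -= -2·R1  ⇒  (0, 0, -6, 3, 0)
[3] R2 /= -31/4  ⇒  (0, 0, 1, 28/31, -1/31)
     R0 -= 13/4·R2  ⇒  (1, 0, 0, -60/31, -51/31)
     R1 -= 5/2·R2  ⇒  (0, 1, 0, -8/31, -44/31)
     R3 -= -6·R2  ⇒  (0, 0, 0, 261/31, -6/31)
[4] R3 /= 261/31  ⇒  (0, 0, 0, 1, -2/87)
     R0 -= -60/31·R3  ⇒  (1, 0, 0, 0, -49/29)
     R1 -= -8/31·R3  ⇒  (0, 1, 0, 0, -124/87)
     R2 -= 28/31·R3  ⇒  (0, 0, 1, 0, -1/87)

pivot columns: 0, 1, 2, 3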